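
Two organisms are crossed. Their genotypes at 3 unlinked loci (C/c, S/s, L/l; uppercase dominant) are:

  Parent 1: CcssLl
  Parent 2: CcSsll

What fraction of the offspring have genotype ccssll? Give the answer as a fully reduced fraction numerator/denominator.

CcssLl gametes: CsL×2, Csl×2, csL×2, csl×2
CcSsll gametes: CSl×2, Csl×2, cSl×2, csl×2
CcssLl×CcSsll grid (8·8=64): CCSsLl=4 CCSsll=4 CCssLl=4 CCssll=4 CcSsLl=8 CcSsll=8 CcssLl=8 Ccssll=8 ccSsLl=4 ccSsll=4 ccssLl=4 ccssll=4
ccssll hits 4/64; gcd=4; 4÷4/64÷4 = 1/16

P(ccssll) = 1/16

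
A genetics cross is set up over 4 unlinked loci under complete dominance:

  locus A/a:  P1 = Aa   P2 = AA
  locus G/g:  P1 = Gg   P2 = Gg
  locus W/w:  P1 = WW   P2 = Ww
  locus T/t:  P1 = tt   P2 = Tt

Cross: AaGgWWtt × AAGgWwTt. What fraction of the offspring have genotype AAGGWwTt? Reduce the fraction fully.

P(AAGGWwTt) = 1/32

AaGgWWtt gametes: AGWt×4, AgWt×4, aGWt×4, agWt×4
AAGgWwTt gametes: AGWT×2, AGWt×2, AGwT×2, AGwt×2, AgWT×2, AgWt×2, AgwT×2, Agwt×2
AaGgWWtt×AAGgWwTt grid (16·16=256): AAGGWWTt=8 AAGGWWtt=8 AAGGWwTt=8 AAGGWwtt=8 AAGgWWTt=16 AAGgWWtt=16 AAGgWwTt=16 AAGgWwtt=16 AAggWWTt=8 AAggWWtt=8 AAggWwTt=8 AAggWwtt=8 AaGGWWTt=8 AaGGWWtt=8 AaGGWwTt=8 AaGGWwtt=8 AaGgWWTt=16 AaGgWWtt=16 AaGgWwTt=16 AaGgWwtt=16 AaggWWTt=8 AaggWWtt=8 AaggWwTt=8 AaggWwtt=8
AAGGWwTt hits 8/256; gcd=8; 8÷8/256÷8 = 1/32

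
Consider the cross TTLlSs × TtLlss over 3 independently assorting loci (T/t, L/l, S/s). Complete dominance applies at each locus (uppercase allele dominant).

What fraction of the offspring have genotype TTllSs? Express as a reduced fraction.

P(TTllSs) = 1/16

TTLlSs gametes: TLS×2, TLs×2, TlS×2, Tls×2
TtLlss gametes: TLs×2, Tls×2, tLs×2, tls×2
TTLlSs×TtLlss grid (8·8=64): TTLLSs=4 TTLLss=4 TTLlSs=8 TTLlss=8 TTllSs=4 TTllss=4 TtLLSs=4 TtLLss=4 TtLlSs=8 TtLlss=8 TtllSs=4 Ttllss=4
TTllSs hits 4/64; gcd=4; 4÷4/64÷4 = 1/16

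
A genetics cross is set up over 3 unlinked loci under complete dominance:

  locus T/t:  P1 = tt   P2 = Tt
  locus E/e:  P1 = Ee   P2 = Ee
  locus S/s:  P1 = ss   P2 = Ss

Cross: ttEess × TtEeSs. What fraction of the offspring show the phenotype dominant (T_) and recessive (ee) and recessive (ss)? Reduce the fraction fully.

P(T_ ee ss) = 1/16

ttEess gametes: tEs×4, tes×4
TtEeSs gametes: TES×1, TEs×1, TeS×1, Tes×1, tES×1, tEs×1, teS×1, tes×1
ttEess×TtEeSs grid (8·8=64): TtEESs=4 TtEEss=4 TtEeSs=8 TtEess=8 TteeSs=4 Tteess=4 ttEESs=4 ttEEss=4 ttEeSs=8 ttEess=8 tteeSs=4 tteess=4
T_ ee ss hits 4/64; gcd=4; 4÷4/64÷4 = 1/16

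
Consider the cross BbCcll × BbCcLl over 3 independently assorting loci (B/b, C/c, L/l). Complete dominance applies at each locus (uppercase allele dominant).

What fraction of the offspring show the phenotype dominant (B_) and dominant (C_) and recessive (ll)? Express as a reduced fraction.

P(B_ C_ ll) = 9/32

BbCcll gametes: BCl×2, Bcl×2, bCl×2, bcl×2
BbCcLl gametes: BCL×1, BCl×1, BcL×1, Bcl×1, bCL×1, bCl×1, bcL×1, bcl×1
BbCcll×BbCcLl grid (8·8=64): BBCCLl=2 BBCCll=2 BBCcLl=4 BBCcll=4 BBccLl=2 BBccll=2 BbCCLl=4 BbCCll=4 BbCcLl=8 BbCcll=8 BbccLl=4 Bbccll=4 bbCCLl=2 bbCCll=2 bbCcLl=4 bbCcll=4 bbccLl=2 bbccll=2
B_ C_ ll hits 18/64; gcd=2; 18÷2/64÷2 = 9/32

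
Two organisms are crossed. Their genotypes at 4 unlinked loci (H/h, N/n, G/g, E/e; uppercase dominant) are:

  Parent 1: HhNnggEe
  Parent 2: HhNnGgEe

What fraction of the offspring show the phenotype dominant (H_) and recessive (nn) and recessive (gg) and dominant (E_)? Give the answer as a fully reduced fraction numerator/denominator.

HhNnggEe gametes: HNgE×2, HNge×2, HngE×2, Hnge×2, hNgE×2, hNge×2, hngE×2, hnge×2
HhNnGgEe gametes: HNGE×1, HNGe×1, HNgE×1, HNge×1, HnGE×1, HnGe×1, HngE×1, Hnge×1, hNGE×1, hNGe×1, hNgE×1, hNge×1, hnGE×1, hnGe×1, hngE×1, hnge×1
HhNnggEe×HhNnGgEe grid (16·16=256): HHNNGgEE=2 HHNNGgEe=4 HHNNGgee=2 HHNNggEE=2 HHNNggEe=4 HHNNggee=2 HHNnGgEE=4 HHNnGgEe=8 HHNnGgee=4 HHNnggEE=4 HHNnggEe=8 HHNnggee=4 HHnnGgEE=2 HHnnGgEe=4 HHnnGgee=2 HHnnggEE=2 HHnnggEe=4 HHnnggee=2 HhNNGgEE=4 HhNNGgEe=8 HhNNGgee=4 HhNNggEE=4 HhNNggEe=8 HhNNggee=4 HhNnGgEE=8 HhNnGgEe=16 HhNnGgee=8 HhNnggEE=8 HhNnggEe=16 HhNnggee=8 HhnnGgEE=4 HhnnGgEe=8 HhnnGgee=4 HhnnggEE=4 HhnnggEe=8 Hhnnggee=4 hhNNGgEE=2 hhNNGgEe=4 hhNNGgee=2 hhNNggEE=2 hhNNggEe=4 hhNNggee=2 hhNnGgEE=4 hhNnGgEe=8 hhNnGgee=4 hhNnggEE=4 hhNnggEe=8 hhNnggee=4 hhnnGgEE=2 hhnnGgEe=4 hhnnGgee=2 hhnnggEE=2 hhnnggEe=4 hhnnggee=2
H_ nn gg E_ hits 18/256; gcd=2; 18÷2/256÷2 = 9/128

P(H_ nn gg E_) = 9/128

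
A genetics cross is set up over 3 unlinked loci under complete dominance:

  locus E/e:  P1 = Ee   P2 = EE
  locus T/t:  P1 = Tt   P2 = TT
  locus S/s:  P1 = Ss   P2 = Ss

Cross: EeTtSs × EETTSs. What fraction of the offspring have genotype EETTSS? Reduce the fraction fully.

P(EETTSS) = 1/16

EeTtSs gametes: ETS×1, ETs×1, EtS×1, Ets×1, eTS×1, eTs×1, etS×1, ets×1
EETTSs gametes: ETS×4, ETs×4
EeTtSs×EETTSs grid (8·8=64): EETTSS=4 EETTSs=8 EETTss=4 EETtSS=4 EETtSs=8 EETtss=4 EeTTSS=4 EeTTSs=8 EeTTss=4 EeTtSS=4 EeTtSs=8 EeTtss=4
EETTSS hits 4/64; gcd=4; 4÷4/64÷4 = 1/16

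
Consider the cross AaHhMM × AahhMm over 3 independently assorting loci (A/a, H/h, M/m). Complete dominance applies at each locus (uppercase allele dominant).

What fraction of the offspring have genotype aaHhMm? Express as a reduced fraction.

AaHhMM gametes: AHM×2, AhM×2, aHM×2, ahM×2
AahhMm gametes: AhM×2, Ahm×2, ahM×2, ahm×2
AaHhMM×AahhMm grid (8·8=64): AAHhMM=4 AAHhMm=4 AAhhMM=4 AAhhMm=4 AaHhMM=8 AaHhMm=8 AahhMM=8 AahhMm=8 aaHhMM=4 aaHhMm=4 aahhMM=4 aahhMm=4
aaHhMm hits 4/64; gcd=4; 4÷4/64÷4 = 1/16

P(aaHhMm) = 1/16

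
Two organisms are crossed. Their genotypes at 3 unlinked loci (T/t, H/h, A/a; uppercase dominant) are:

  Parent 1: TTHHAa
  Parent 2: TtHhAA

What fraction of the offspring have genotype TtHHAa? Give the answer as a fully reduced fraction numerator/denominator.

TTHHAa gametes: THA×4, THa×4
TtHhAA gametes: THA×2, ThA×2, tHA×2, thA×2
TTHHAa×TtHhAA grid (8·8=64): TTHHAA=8 TTHHAa=8 TTHhAA=8 TTHhAa=8 TtHHAA=8 TtHHAa=8 TtHhAA=8 TtHhAa=8
TtHHAa hits 8/64; gcd=8; 8÷8/64÷8 = 1/8

P(TtHHAa) = 1/8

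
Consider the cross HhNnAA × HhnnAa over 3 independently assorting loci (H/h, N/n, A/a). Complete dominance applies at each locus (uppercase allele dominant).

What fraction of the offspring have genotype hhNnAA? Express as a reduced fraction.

HhNnAA gametes: HNA×2, HnA×2, hNA×2, hnA×2
HhnnAa gametes: HnA×2, Hna×2, hnA×2, hna×2
HhNnAA×HhnnAa grid (8·8=64): HHNnAA=4 HHNnAa=4 HHnnAA=4 HHnnAa=4 HhNnAA=8 HhNnAa=8 HhnnAA=8 HhnnAa=8 hhNnAA=4 hhNnAa=4 hhnnAA=4 hhnnAa=4
hhNnAA hits 4/64; gcd=4; 4÷4/64÷4 = 1/16

P(hhNnAA) = 1/16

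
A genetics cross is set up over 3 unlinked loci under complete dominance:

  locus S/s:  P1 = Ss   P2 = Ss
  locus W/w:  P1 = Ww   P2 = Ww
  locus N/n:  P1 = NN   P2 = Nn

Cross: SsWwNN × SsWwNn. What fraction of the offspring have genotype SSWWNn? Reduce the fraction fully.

SsWwNN gametes: SWN×2, SwN×2, sWN×2, swN×2
SsWwNn gametes: SWN×1, SWn×1, SwN×1, Swn×1, sWN×1, sWn×1, swN×1, swn×1
SsWwNN×SsWwNn grid (8·8=64): SSWWNN=2 SSWWNn=2 SSWwNN=4 SSWwNn=4 SSwwNN=2 SSwwNn=2 SsWWNN=4 SsWWNn=4 SsWwNN=8 SsWwNn=8 SswwNN=4 SswwNn=4 ssWWNN=2 ssWWNn=2 ssWwNN=4 ssWwNn=4 sswwNN=2 sswwNn=2
SSWWNn hits 2/64; gcd=2; 2÷2/64÷2 = 1/32

P(SSWWNn) = 1/32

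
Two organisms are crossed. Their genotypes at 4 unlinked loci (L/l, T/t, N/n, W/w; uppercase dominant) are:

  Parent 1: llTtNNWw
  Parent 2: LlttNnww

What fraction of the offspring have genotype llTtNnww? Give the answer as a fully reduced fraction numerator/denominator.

P(llTtNnww) = 1/16

llTtNNWw gametes: lTNW×4, lTNw×4, ltNW×4, ltNw×4
LlttNnww gametes: LtNw×4, Ltnw×4, ltNw×4, ltnw×4
llTtNNWw×LlttNnww grid (16·16=256): LlTtNNWw=16 LlTtNNww=16 LlTtNnWw=16 LlTtNnww=16 LlttNNWw=16 LlttNNww=16 LlttNnWw=16 LlttNnww=16 llTtNNWw=16 llTtNNww=16 llTtNnWw=16 llTtNnww=16 llttNNWw=16 llttNNww=16 llttNnWw=16 llttNnww=16
llTtNnww hits 16/256; gcd=16; 16÷16/256÷16 = 1/16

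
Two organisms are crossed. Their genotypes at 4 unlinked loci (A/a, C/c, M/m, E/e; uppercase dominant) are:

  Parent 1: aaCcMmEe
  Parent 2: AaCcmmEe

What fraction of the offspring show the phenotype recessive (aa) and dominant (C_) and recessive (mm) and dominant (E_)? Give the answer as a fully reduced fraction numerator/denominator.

aaCcMmEe gametes: aCME×2, aCMe×2, aCmE×2, aCme×2, acME×2, acMe×2, acmE×2, acme×2
AaCcmmEe gametes: ACmE×2, ACme×2, AcmE×2, Acme×2, aCmE×2, aCme×2, acmE×2, acme×2
aaCcMmEe×AaCcmmEe grid (16·16=256): AaCCMmEE=4 AaCCMmEe=8 AaCCMmee=4 AaCCmmEE=4 AaCCmmEe=8 AaCCmmee=4 AaCcMmEE=8 AaCcMmEe=16 AaCcMmee=8 AaCcmmEE=8 AaCcmmEe=16 AaCcmmee=8 AaccMmEE=4 AaccMmEe=8 AaccMmee=4 AaccmmEE=4 AaccmmEe=8 Aaccmmee=4 aaCCMmEE=4 aaCCMmEe=8 aaCCMmee=4 aaCCmmEE=4 aaCCmmEe=8 aaCCmmee=4 aaCcMmEE=8 aaCcMmEe=16 aaCcMmee=8 aaCcmmEE=8 aaCcmmEe=16 aaCcmmee=8 aaccMmEE=4 aaccMmEe=8 aaccMmee=4 aaccmmEE=4 aaccmmEe=8 aaccmmee=4
aa C_ mm E_ hits 36/256; gcd=4; 36÷4/256÷4 = 9/64

P(aa C_ mm E_) = 9/64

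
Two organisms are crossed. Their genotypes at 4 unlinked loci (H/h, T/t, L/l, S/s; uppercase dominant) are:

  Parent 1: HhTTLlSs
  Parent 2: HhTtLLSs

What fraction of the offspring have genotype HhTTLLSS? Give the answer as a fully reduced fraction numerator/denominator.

HhTTLlSs gametes: HTLS×2, HTLs×2, HTlS×2, HTls×2, hTLS×2, hTLs×2, hTlS×2, hTls×2
HhTtLLSs gametes: HTLS×2, HTLs×2, HtLS×2, HtLs×2, hTLS×2, hTLs×2, htLS×2, htLs×2
HhTTLlSs×HhTtLLSs grid (16·16=256): HHTTLLSS=4 HHTTLLSs=8 HHTTLLss=4 HHTTLlSS=4 HHTTLlSs=8 HHTTLlss=4 HHTtLLSS=4 HHTtLLSs=8 HHTtLLss=4 HHTtLlSS=4 HHTtLlSs=8 HHTtLlss=4 HhTTLLSS=8 HhTTLLSs=16 HhTTLLss=8 HhTTLlSS=8 HhTTLlSs=16 HhTTLlss=8 HhTtLLSS=8 HhTtLLSs=16 HhTtLLss=8 HhTtLlSS=8 HhTtLlSs=16 HhTtLlss=8 hhTTLLSS=4 hhTTLLSs=8 hhTTLLss=4 hhTTLlSS=4 hhTTLlSs=8 hhTTLlss=4 hhTtLLSS=4 hhTtLLSs=8 hhTtLLss=4 hhTtLlSS=4 hhTtLlSs=8 hhTtLlss=4
HhTTLLSS hits 8/256; gcd=8; 8÷8/256÷8 = 1/32

P(HhTTLLSS) = 1/32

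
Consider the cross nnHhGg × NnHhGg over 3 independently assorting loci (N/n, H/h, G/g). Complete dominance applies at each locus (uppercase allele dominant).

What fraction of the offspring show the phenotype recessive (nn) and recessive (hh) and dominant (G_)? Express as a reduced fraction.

nnHhGg gametes: nHG×2, nHg×2, nhG×2, nhg×2
NnHhGg gametes: NHG×1, NHg×1, NhG×1, Nhg×1, nHG×1, nHg×1, nhG×1, nhg×1
nnHhGg×NnHhGg grid (8·8=64): NnHHGG=2 NnHHGg=4 NnHHgg=2 NnHhGG=4 NnHhGg=8 NnHhgg=4 NnhhGG=2 NnhhGg=4 Nnhhgg=2 nnHHGG=2 nnHHGg=4 nnHHgg=2 nnHhGG=4 nnHhGg=8 nnHhgg=4 nnhhGG=2 nnhhGg=4 nnhhgg=2
nn hh G_ hits 6/64; gcd=2; 6÷2/64÷2 = 3/32

P(nn hh G_) = 3/32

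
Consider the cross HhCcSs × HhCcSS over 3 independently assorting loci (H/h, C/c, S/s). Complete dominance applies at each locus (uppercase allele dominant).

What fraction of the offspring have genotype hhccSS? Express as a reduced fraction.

HhCcSs gametes: HCS×1, HCs×1, HcS×1, Hcs×1, hCS×1, hCs×1, hcS×1, hcs×1
HhCcSS gametes: HCS×2, HcS×2, hCS×2, hcS×2
HhCcSs×HhCcSS grid (8·8=64): HHCCSS=2 HHCCSs=2 HHCcSS=4 HHCcSs=4 HHccSS=2 HHccSs=2 HhCCSS=4 HhCCSs=4 HhCcSS=8 HhCcSs=8 HhccSS=4 HhccSs=4 hhCCSS=2 hhCCSs=2 hhCcSS=4 hhCcSs=4 hhccSS=2 hhccSs=2
hhccSS hits 2/64; gcd=2; 2÷2/64÷2 = 1/32

P(hhccSS) = 1/32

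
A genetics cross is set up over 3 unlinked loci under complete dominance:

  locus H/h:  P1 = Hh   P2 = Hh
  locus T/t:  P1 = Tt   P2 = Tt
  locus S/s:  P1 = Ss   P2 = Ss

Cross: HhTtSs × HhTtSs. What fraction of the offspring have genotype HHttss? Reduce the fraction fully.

P(HHttss) = 1/64

HhTtSs gametes: HTS×1, HTs×1, HtS×1, Hts×1, hTS×1, hTs×1, htS×1, hts×1
HhTtSs gametes: HTS×1, HTs×1, HtS×1, Hts×1, hTS×1, hTs×1, htS×1, hts×1
HhTtSs×HhTtSs grid (8·8=64): HHTTSS=1 HHTTSs=2 HHTTss=1 HHTtSS=2 HHTtSs=4 HHTtss=2 HHttSS=1 HHttSs=2 HHttss=1 HhTTSS=2 HhTTSs=4 HhTTss=2 HhTtSS=4 HhTtSs=8 HhTtss=4 HhttSS=2 HhttSs=4 Hhttss=2 hhTTSS=1 hhTTSs=2 hhTTss=1 hhTtSS=2 hhTtSs=4 hhTtss=2 hhttSS=1 hhttSs=2 hhttss=1
HHttss hits 1/64; gcd=1; 1÷1/64÷1 = 1/64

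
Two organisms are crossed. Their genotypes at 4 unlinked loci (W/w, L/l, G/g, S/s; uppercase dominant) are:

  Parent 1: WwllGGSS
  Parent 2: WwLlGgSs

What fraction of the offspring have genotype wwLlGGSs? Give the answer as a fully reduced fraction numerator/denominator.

P(wwLlGGSs) = 1/32

WwllGGSS gametes: WlGS×8, wlGS×8
WwLlGgSs gametes: WLGS×1, WLGs×1, WLgS×1, WLgs×1, WlGS×1, WlGs×1, WlgS×1, Wlgs×1, wLGS×1, wLGs×1, wLgS×1, wLgs×1, wlGS×1, wlGs×1, wlgS×1, wlgs×1
WwllGGSS×WwLlGgSs grid (16·16=256): WWLlGGSS=8 WWLlGGSs=8 WWLlGgSS=8 WWLlGgSs=8 WWllGGSS=8 WWllGGSs=8 WWllGgSS=8 WWllGgSs=8 WwLlGGSS=16 WwLlGGSs=16 WwLlGgSS=16 WwLlGgSs=16 WwllGGSS=16 WwllGGSs=16 WwllGgSS=16 WwllGgSs=16 wwLlGGSS=8 wwLlGGSs=8 wwLlGgSS=8 wwLlGgSs=8 wwllGGSS=8 wwllGGSs=8 wwllGgSS=8 wwllGgSs=8
wwLlGGSs hits 8/256; gcd=8; 8÷8/256÷8 = 1/32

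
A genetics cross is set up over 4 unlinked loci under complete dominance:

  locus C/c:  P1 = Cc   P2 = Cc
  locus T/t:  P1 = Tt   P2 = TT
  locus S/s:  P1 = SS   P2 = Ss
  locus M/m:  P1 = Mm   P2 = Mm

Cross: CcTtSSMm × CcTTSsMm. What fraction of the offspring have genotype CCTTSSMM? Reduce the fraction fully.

CcTtSSMm gametes: CTSM×2, CTSm×2, CtSM×2, CtSm×2, cTSM×2, cTSm×2, ctSM×2, ctSm×2
CcTTSsMm gametes: CTSM×2, CTSm×2, CTsM×2, CTsm×2, cTSM×2, cTSm×2, cTsM×2, cTsm×2
CcTtSSMm×CcTTSsMm grid (16·16=256): CCTTSSMM=4 CCTTSSMm=8 CCTTSSmm=4 CCTTSsMM=4 CCTTSsMm=8 CCTTSsmm=4 CCTtSSMM=4 CCTtSSMm=8 CCTtSSmm=4 CCTtSsMM=4 CCTtSsMm=8 CCTtSsmm=4 CcTTSSMM=8 CcTTSSMm=16 CcTTSSmm=8 CcTTSsMM=8 CcTTSsMm=16 CcTTSsmm=8 CcTtSSMM=8 CcTtSSMm=16 CcTtSSmm=8 CcTtSsMM=8 CcTtSsMm=16 CcTtSsmm=8 ccTTSSMM=4 ccTTSSMm=8 ccTTSSmm=4 ccTTSsMM=4 ccTTSsMm=8 ccTTSsmm=4 ccTtSSMM=4 ccTtSSMm=8 ccTtSSmm=4 ccTtSsMM=4 ccTtSsMm=8 ccTtSsmm=4
CCTTSSMM hits 4/256; gcd=4; 4÷4/256÷4 = 1/64

P(CCTTSSMM) = 1/64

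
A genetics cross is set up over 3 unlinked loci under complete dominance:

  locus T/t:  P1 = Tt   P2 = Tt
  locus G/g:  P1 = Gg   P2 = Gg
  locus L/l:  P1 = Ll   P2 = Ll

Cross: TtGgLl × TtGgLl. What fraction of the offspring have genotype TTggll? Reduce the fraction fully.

P(TTggll) = 1/64

TtGgLl gametes: TGL×1, TGl×1, TgL×1, Tgl×1, tGL×1, tGl×1, tgL×1, tgl×1
TtGgLl gametes: TGL×1, TGl×1, TgL×1, Tgl×1, tGL×1, tGl×1, tgL×1, tgl×1
TtGgLl×TtGgLl grid (8·8=64): TTGGLL=1 TTGGLl=2 TTGGll=1 TTGgLL=2 TTGgLl=4 TTGgll=2 TTggLL=1 TTggLl=2 TTggll=1 TtGGLL=2 TtGGLl=4 TtGGll=2 TtGgLL=4 TtGgLl=8 TtGgll=4 TtggLL=2 TtggLl=4 Ttggll=2 ttGGLL=1 ttGGLl=2 ttGGll=1 ttGgLL=2 ttGgLl=4 ttGgll=2 ttggLL=1 ttggLl=2 ttggll=1
TTggll hits 1/64; gcd=1; 1÷1/64÷1 = 1/64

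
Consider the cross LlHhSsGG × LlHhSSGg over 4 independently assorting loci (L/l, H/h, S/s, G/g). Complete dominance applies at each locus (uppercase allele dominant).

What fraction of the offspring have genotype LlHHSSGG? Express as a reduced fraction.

LlHhSsGG gametes: LHSG×2, LHsG×2, LhSG×2, LhsG×2, lHSG×2, lHsG×2, lhSG×2, lhsG×2
LlHhSSGg gametes: LHSG×2, LHSg×2, LhSG×2, LhSg×2, lHSG×2, lHSg×2, lhSG×2, lhSg×2
LlHhSsGG×LlHhSSGg grid (16·16=256): LLHHSSGG=4 LLHHSSGg=4 LLHHSsGG=4 LLHHSsGg=4 LLHhSSGG=8 LLHhSSGg=8 LLHhSsGG=8 LLHhSsGg=8 LLhhSSGG=4 LLhhSSGg=4 LLhhSsGG=4 LLhhSsGg=4 LlHHSSGG=8 LlHHSSGg=8 LlHHSsGG=8 LlHHSsGg=8 LlHhSSGG=16 LlHhSSGg=16 LlHhSsGG=16 LlHhSsGg=16 LlhhSSGG=8 LlhhSSGg=8 LlhhSsGG=8 LlhhSsGg=8 llHHSSGG=4 llHHSSGg=4 llHHSsGG=4 llHHSsGg=4 llHhSSGG=8 llHhSSGg=8 llHhSsGG=8 llHhSsGg=8 llhhSSGG=4 llhhSSGg=4 llhhSsGG=4 llhhSsGg=4
LlHHSSGG hits 8/256; gcd=8; 8÷8/256÷8 = 1/32

P(LlHHSSGG) = 1/32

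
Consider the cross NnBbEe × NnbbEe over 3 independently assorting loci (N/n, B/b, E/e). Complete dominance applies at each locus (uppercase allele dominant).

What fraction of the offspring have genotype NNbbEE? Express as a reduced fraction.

P(NNbbEE) = 1/32

NnBbEe gametes: NBE×1, NBe×1, NbE×1, Nbe×1, nBE×1, nBe×1, nbE×1, nbe×1
NnbbEe gametes: NbE×2, Nbe×2, nbE×2, nbe×2
NnBbEe×NnbbEe grid (8·8=64): NNBbEE=2 NNBbEe=4 NNBbee=2 NNbbEE=2 NNbbEe=4 NNbbee=2 NnBbEE=4 NnBbEe=8 NnBbee=4 NnbbEE=4 NnbbEe=8 Nnbbee=4 nnBbEE=2 nnBbEe=4 nnBbee=2 nnbbEE=2 nnbbEe=4 nnbbee=2
NNbbEE hits 2/64; gcd=2; 2÷2/64÷2 = 1/32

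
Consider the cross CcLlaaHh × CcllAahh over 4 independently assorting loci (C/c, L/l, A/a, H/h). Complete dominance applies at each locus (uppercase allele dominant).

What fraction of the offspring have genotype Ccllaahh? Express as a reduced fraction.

CcLlaaHh gametes: CLaH×2, CLah×2, ClaH×2, Clah×2, cLaH×2, cLah×2, claH×2, clah×2
CcllAahh gametes: ClAh×4, Clah×4, clAh×4, clah×4
CcLlaaHh×CcllAahh grid (16·16=256): CCLlAaHh=8 CCLlAahh=8 CCLlaaHh=8 CCLlaahh=8 CCllAaHh=8 CCllAahh=8 CCllaaHh=8 CCllaahh=8 CcLlAaHh=16 CcLlAahh=16 CcLlaaHh=16 CcLlaahh=16 CcllAaHh=16 CcllAahh=16 CcllaaHh=16 Ccllaahh=16 ccLlAaHh=8 ccLlAahh=8 ccLlaaHh=8 ccLlaahh=8 ccllAaHh=8 ccllAahh=8 ccllaaHh=8 ccllaahh=8
Ccllaahh hits 16/256; gcd=16; 16÷16/256÷16 = 1/16

P(Ccllaahh) = 1/16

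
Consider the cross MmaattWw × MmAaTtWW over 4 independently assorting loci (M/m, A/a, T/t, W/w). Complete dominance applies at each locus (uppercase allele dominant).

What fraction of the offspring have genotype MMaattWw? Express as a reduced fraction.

P(MMaattWw) = 1/32

MmaattWw gametes: MatW×4, Matw×4, matW×4, matw×4
MmAaTtWW gametes: MATW×2, MAtW×2, MaTW×2, MatW×2, mATW×2, mAtW×2, maTW×2, matW×2
MmaattWw×MmAaTtWW grid (16·16=256): MMAaTtWW=8 MMAaTtWw=8 MMAattWW=8 MMAattWw=8 MMaaTtWW=8 MMaaTtWw=8 MMaattWW=8 MMaattWw=8 MmAaTtWW=16 MmAaTtWw=16 MmAattWW=16 MmAattWw=16 MmaaTtWW=16 MmaaTtWw=16 MmaattWW=16 MmaattWw=16 mmAaTtWW=8 mmAaTtWw=8 mmAattWW=8 mmAattWw=8 mmaaTtWW=8 mmaaTtWw=8 mmaattWW=8 mmaattWw=8
MMaattWw hits 8/256; gcd=8; 8÷8/256÷8 = 1/32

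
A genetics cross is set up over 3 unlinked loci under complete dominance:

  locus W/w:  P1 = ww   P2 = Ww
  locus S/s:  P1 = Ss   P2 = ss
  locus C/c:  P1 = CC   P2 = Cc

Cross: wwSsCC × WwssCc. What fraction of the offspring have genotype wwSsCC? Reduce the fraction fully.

P(wwSsCC) = 1/8

wwSsCC gametes: wSC×4, wsC×4
WwssCc gametes: WsC×2, Wsc×2, wsC×2, wsc×2
wwSsCC×WwssCc grid (8·8=64): WwSsCC=8 WwSsCc=8 WwssCC=8 WwssCc=8 wwSsCC=8 wwSsCc=8 wwssCC=8 wwssCc=8
wwSsCC hits 8/64; gcd=8; 8÷8/64÷8 = 1/8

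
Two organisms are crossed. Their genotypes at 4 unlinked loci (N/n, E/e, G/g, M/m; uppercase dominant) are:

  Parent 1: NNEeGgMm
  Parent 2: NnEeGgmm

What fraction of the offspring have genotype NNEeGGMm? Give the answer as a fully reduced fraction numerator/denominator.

P(NNEeGGMm) = 1/32

NNEeGgMm gametes: NEGM×2, NEGm×2, NEgM×2, NEgm×2, NeGM×2, NeGm×2, NegM×2, Negm×2
NnEeGgmm gametes: NEGm×2, NEgm×2, NeGm×2, Negm×2, nEGm×2, nEgm×2, neGm×2, negm×2
NNEeGgMm×NnEeGgmm grid (16·16=256): NNEEGGMm=4 NNEEGGmm=4 NNEEGgMm=8 NNEEGgmm=8 NNEEggMm=4 NNEEggmm=4 NNEeGGMm=8 NNEeGGmm=8 NNEeGgMm=16 NNEeGgmm=16 NNEeggMm=8 NNEeggmm=8 NNeeGGMm=4 NNeeGGmm=4 NNeeGgMm=8 NNeeGgmm=8 NNeeggMm=4 NNeeggmm=4 NnEEGGMm=4 NnEEGGmm=4 NnEEGgMm=8 NnEEGgmm=8 NnEEggMm=4 NnEEggmm=4 NnEeGGMm=8 NnEeGGmm=8 NnEeGgMm=16 NnEeGgmm=16 NnEeggMm=8 NnEeggmm=8 NneeGGMm=4 NneeGGmm=4 NneeGgMm=8 NneeGgmm=8 NneeggMm=4 Nneeggmm=4
NNEeGGMm hits 8/256; gcd=8; 8÷8/256÷8 = 1/32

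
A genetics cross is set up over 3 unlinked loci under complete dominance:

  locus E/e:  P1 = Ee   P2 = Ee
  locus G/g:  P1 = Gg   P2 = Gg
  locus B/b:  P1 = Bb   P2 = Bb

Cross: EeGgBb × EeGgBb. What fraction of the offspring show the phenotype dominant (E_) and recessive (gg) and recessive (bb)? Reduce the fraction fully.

EeGgBb gametes: EGB×1, EGb×1, EgB×1, Egb×1, eGB×1, eGb×1, egB×1, egb×1
EeGgBb gametes: EGB×1, EGb×1, EgB×1, Egb×1, eGB×1, eGb×1, egB×1, egb×1
EeGgBb×EeGgBb grid (8·8=64): EEGGBB=1 EEGGBb=2 EEGGbb=1 EEGgBB=2 EEGgBb=4 EEGgbb=2 EEggBB=1 EEggBb=2 EEggbb=1 EeGGBB=2 EeGGBb=4 EeGGbb=2 EeGgBB=4 EeGgBb=8 EeGgbb=4 EeggBB=2 EeggBb=4 Eeggbb=2 eeGGBB=1 eeGGBb=2 eeGGbb=1 eeGgBB=2 eeGgBb=4 eeGgbb=2 eeggBB=1 eeggBb=2 eeggbb=1
E_ gg bb hits 3/64; gcd=1; 3÷1/64÷1 = 3/64

P(E_ gg bb) = 3/64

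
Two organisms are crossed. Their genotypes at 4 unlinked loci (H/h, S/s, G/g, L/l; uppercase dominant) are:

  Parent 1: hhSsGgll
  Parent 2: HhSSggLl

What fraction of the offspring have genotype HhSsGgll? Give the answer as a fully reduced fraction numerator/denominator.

P(HhSsGgll) = 1/16

hhSsGgll gametes: hSGl×4, hSgl×4, hsGl×4, hsgl×4
HhSSggLl gametes: HSgL×4, HSgl×4, hSgL×4, hSgl×4
hhSsGgll×HhSSggLl grid (16·16=256): HhSSGgLl=16 HhSSGgll=16 HhSSggLl=16 HhSSggll=16 HhSsGgLl=16 HhSsGgll=16 HhSsggLl=16 HhSsggll=16 hhSSGgLl=16 hhSSGgll=16 hhSSggLl=16 hhSSggll=16 hhSsGgLl=16 hhSsGgll=16 hhSsggLl=16 hhSsggll=16
HhSsGgll hits 16/256; gcd=16; 16÷16/256÷16 = 1/16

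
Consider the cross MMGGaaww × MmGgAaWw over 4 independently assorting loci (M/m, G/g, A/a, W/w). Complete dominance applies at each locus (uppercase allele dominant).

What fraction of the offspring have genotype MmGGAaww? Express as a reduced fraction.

MMGGaaww gametes: MGaw×16
MmGgAaWw gametes: MGAW×1, MGAw×1, MGaW×1, MGaw×1, MgAW×1, MgAw×1, MgaW×1, Mgaw×1, mGAW×1, mGAw×1, mGaW×1, mGaw×1, mgAW×1, mgAw×1, mgaW×1, mgaw×1
MMGGaaww×MmGgAaWw grid (16·16=256): MMGGAaWw=16 MMGGAaww=16 MMGGaaWw=16 MMGGaaww=16 MMGgAaWw=16 MMGgAaww=16 MMGgaaWw=16 MMGgaaww=16 MmGGAaWw=16 MmGGAaww=16 MmGGaaWw=16 MmGGaaww=16 MmGgAaWw=16 MmGgAaww=16 MmGgaaWw=16 MmGgaaww=16
MmGGAaww hits 16/256; gcd=16; 16÷16/256÷16 = 1/16

P(MmGGAaww) = 1/16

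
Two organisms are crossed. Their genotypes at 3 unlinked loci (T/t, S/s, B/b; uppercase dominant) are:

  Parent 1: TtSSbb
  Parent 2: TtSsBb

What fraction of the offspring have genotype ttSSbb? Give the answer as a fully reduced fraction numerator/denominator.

P(ttSSbb) = 1/16

TtSSbb gametes: TSb×4, tSb×4
TtSsBb gametes: TSB×1, TSb×1, TsB×1, Tsb×1, tSB×1, tSb×1, tsB×1, tsb×1
TtSSbb×TtSsBb grid (8·8=64): TTSSBb=4 TTSSbb=4 TTSsBb=4 TTSsbb=4 TtSSBb=8 TtSSbb=8 TtSsBb=8 TtSsbb=8 ttSSBb=4 ttSSbb=4 ttSsBb=4 ttSsbb=4
ttSSbb hits 4/64; gcd=4; 4÷4/64÷4 = 1/16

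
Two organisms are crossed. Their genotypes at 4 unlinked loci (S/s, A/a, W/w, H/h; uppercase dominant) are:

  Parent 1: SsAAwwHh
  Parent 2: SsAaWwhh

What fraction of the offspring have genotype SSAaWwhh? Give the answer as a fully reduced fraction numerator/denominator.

SsAAwwHh gametes: SAwH×4, SAwh×4, sAwH×4, sAwh×4
SsAaWwhh gametes: SAWh×2, SAwh×2, SaWh×2, Sawh×2, sAWh×2, sAwh×2, saWh×2, sawh×2
SsAAwwHh×SsAaWwhh grid (16·16=256): SSAAWwHh=8 SSAAWwhh=8 SSAAwwHh=8 SSAAwwhh=8 SSAaWwHh=8 SSAaWwhh=8 SSAawwHh=8 SSAawwhh=8 SsAAWwHh=16 SsAAWwhh=16 SsAAwwHh=16 SsAAwwhh=16 SsAaWwHh=16 SsAaWwhh=16 SsAawwHh=16 SsAawwhh=16 ssAAWwHh=8 ssAAWwhh=8 ssAAwwHh=8 ssAAwwhh=8 ssAaWwHh=8 ssAaWwhh=8 ssAawwHh=8 ssAawwhh=8
SSAaWwhh hits 8/256; gcd=8; 8÷8/256÷8 = 1/32

P(SSAaWwhh) = 1/32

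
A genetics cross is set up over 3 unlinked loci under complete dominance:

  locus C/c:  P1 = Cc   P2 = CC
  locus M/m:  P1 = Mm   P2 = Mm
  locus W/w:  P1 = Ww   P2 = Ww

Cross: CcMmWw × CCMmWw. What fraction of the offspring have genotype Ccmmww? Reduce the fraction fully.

P(Ccmmww) = 1/32

CcMmWw gametes: CMW×1, CMw×1, CmW×1, Cmw×1, cMW×1, cMw×1, cmW×1, cmw×1
CCMmWw gametes: CMW×2, CMw×2, CmW×2, Cmw×2
CcMmWw×CCMmWw grid (8·8=64): CCMMWW=2 CCMMWw=4 CCMMww=2 CCMmWW=4 CCMmWw=8 CCMmww=4 CCmmWW=2 CCmmWw=4 CCmmww=2 CcMMWW=2 CcMMWw=4 CcMMww=2 CcMmWW=4 CcMmWw=8 CcMmww=4 CcmmWW=2 CcmmWw=4 Ccmmww=2
Ccmmww hits 2/64; gcd=2; 2÷2/64÷2 = 1/32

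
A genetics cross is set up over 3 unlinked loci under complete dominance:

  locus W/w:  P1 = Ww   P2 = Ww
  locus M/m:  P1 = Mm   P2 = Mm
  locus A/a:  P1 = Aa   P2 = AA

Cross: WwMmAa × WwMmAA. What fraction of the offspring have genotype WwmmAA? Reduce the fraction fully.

WwMmAa gametes: WMA×1, WMa×1, WmA×1, Wma×1, wMA×1, wMa×1, wmA×1, wma×1
WwMmAA gametes: WMA×2, WmA×2, wMA×2, wmA×2
WwMmAa×WwMmAA grid (8·8=64): WWMMAA=2 WWMMAa=2 WWMmAA=4 WWMmAa=4 WWmmAA=2 WWmmAa=2 WwMMAA=4 WwMMAa=4 WwMmAA=8 WwMmAa=8 WwmmAA=4 WwmmAa=4 wwMMAA=2 wwMMAa=2 wwMmAA=4 wwMmAa=4 wwmmAA=2 wwmmAa=2
WwmmAA hits 4/64; gcd=4; 4÷4/64÷4 = 1/16

P(WwmmAA) = 1/16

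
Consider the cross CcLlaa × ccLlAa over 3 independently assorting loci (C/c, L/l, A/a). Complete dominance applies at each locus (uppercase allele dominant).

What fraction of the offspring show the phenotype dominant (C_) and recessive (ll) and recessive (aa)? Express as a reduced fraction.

CcLlaa gametes: CLa×2, Cla×2, cLa×2, cla×2
ccLlAa gametes: cLA×2, cLa×2, clA×2, cla×2
CcLlaa×ccLlAa grid (8·8=64): CcLLAa=4 CcLLaa=4 CcLlAa=8 CcLlaa=8 CcllAa=4 Ccllaa=4 ccLLAa=4 ccLLaa=4 ccLlAa=8 ccLlaa=8 ccllAa=4 ccllaa=4
C_ ll aa hits 4/64; gcd=4; 4÷4/64÷4 = 1/16

P(C_ ll aa) = 1/16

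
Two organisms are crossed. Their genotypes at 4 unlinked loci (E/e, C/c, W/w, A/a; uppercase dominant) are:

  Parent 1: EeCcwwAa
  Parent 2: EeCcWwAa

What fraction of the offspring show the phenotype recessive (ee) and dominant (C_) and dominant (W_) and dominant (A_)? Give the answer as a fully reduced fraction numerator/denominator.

EeCcwwAa gametes: ECwA×2, ECwa×2, EcwA×2, Ecwa×2, eCwA×2, eCwa×2, ecwA×2, ecwa×2
EeCcWwAa gametes: ECWA×1, ECWa×1, ECwA×1, ECwa×1, EcWA×1, EcWa×1, EcwA×1, Ecwa×1, eCWA×1, eCWa×1, eCwA×1, eCwa×1, ecWA×1, ecWa×1, ecwA×1, ecwa×1
EeCcwwAa×EeCcWwAa grid (16·16=256): EECCWwAA=2 EECCWwAa=4 EECCWwaa=2 EECCwwAA=2 EECCwwAa=4 EECCwwaa=2 EECcWwAA=4 EECcWwAa=8 EECcWwaa=4 EECcwwAA=4 EECcwwAa=8 EECcwwaa=4 EEccWwAA=2 EEccWwAa=4 EEccWwaa=2 EEccwwAA=2 EEccwwAa=4 EEccwwaa=2 EeCCWwAA=4 EeCCWwAa=8 EeCCWwaa=4 EeCCwwAA=4 EeCCwwAa=8 EeCCwwaa=4 EeCcWwAA=8 EeCcWwAa=16 EeCcWwaa=8 EeCcwwAA=8 EeCcwwAa=16 EeCcwwaa=8 EeccWwAA=4 EeccWwAa=8 EeccWwaa=4 EeccwwAA=4 EeccwwAa=8 Eeccwwaa=4 eeCCWwAA=2 eeCCWwAa=4 eeCCWwaa=2 eeCCwwAA=2 eeCCwwAa=4 eeCCwwaa=2 eeCcWwAA=4 eeCcWwAa=8 eeCcWwaa=4 eeCcwwAA=4 eeCcwwAa=8 eeCcwwaa=4 eeccWwAA=2 eeccWwAa=4 eeccWwaa=2 eeccwwAA=2 eeccwwAa=4 eeccwwaa=2
ee C_ W_ A_ hits 18/256; gcd=2; 18÷2/256÷2 = 9/128

P(ee C_ W_ A_) = 9/128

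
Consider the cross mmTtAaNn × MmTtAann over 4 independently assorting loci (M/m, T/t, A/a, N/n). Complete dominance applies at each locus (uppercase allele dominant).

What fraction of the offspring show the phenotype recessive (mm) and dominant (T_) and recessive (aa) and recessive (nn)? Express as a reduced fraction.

P(mm T_ aa nn) = 3/64

mmTtAaNn gametes: mTAN×2, mTAn×2, mTaN×2, mTan×2, mtAN×2, mtAn×2, mtaN×2, mtan×2
MmTtAann gametes: MTAn×2, MTan×2, MtAn×2, Mtan×2, mTAn×2, mTan×2, mtAn×2, mtan×2
mmTtAaNn×MmTtAann grid (16·16=256): MmTTAANn=4 MmTTAAnn=4 MmTTAaNn=8 MmTTAann=8 MmTTaaNn=4 MmTTaann=4 MmTtAANn=8 MmTtAAnn=8 MmTtAaNn=16 MmTtAann=16 MmTtaaNn=8 MmTtaann=8 MmttAANn=4 MmttAAnn=4 MmttAaNn=8 MmttAann=8 MmttaaNn=4 Mmttaann=4 mmTTAANn=4 mmTTAAnn=4 mmTTAaNn=8 mmTTAann=8 mmTTaaNn=4 mmTTaann=4 mmTtAANn=8 mmTtAAnn=8 mmTtAaNn=16 mmTtAann=16 mmTtaaNn=8 mmTtaann=8 mmttAANn=4 mmttAAnn=4 mmttAaNn=8 mmttAann=8 mmttaaNn=4 mmttaann=4
mm T_ aa nn hits 12/256; gcd=4; 12÷4/256÷4 = 3/64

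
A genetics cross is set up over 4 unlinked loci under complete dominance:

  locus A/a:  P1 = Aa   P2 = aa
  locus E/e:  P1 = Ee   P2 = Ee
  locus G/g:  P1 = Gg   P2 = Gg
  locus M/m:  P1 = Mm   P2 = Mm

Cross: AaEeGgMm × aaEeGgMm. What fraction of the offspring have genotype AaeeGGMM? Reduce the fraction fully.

AaEeGgMm gametes: AEGM×1, AEGm×1, AEgM×1, AEgm×1, AeGM×1, AeGm×1, AegM×1, Aegm×1, aEGM×1, aEGm×1, aEgM×1, aEgm×1, aeGM×1, aeGm×1, aegM×1, aegm×1
aaEeGgMm gametes: aEGM×2, aEGm×2, aEgM×2, aEgm×2, aeGM×2, aeGm×2, aegM×2, aegm×2
AaEeGgMm×aaEeGgMm grid (16·16=256): AaEEGGMM=2 AaEEGGMm=4 AaEEGGmm=2 AaEEGgMM=4 AaEEGgMm=8 AaEEGgmm=4 AaEEggMM=2 AaEEggMm=4 AaEEggmm=2 AaEeGGMM=4 AaEeGGMm=8 AaEeGGmm=4 AaEeGgMM=8 AaEeGgMm=16 AaEeGgmm=8 AaEeggMM=4 AaEeggMm=8 AaEeggmm=4 AaeeGGMM=2 AaeeGGMm=4 AaeeGGmm=2 AaeeGgMM=4 AaeeGgMm=8 AaeeGgmm=4 AaeeggMM=2 AaeeggMm=4 Aaeeggmm=2 aaEEGGMM=2 aaEEGGMm=4 aaEEGGmm=2 aaEEGgMM=4 aaEEGgMm=8 aaEEGgmm=4 aaEEggMM=2 aaEEggMm=4 aaEEggmm=2 aaEeGGMM=4 aaEeGGMm=8 aaEeGGmm=4 aaEeGgMM=8 aaEeGgMm=16 aaEeGgmm=8 aaEeggMM=4 aaEeggMm=8 aaEeggmm=4 aaeeGGMM=2 aaeeGGMm=4 aaeeGGmm=2 aaeeGgMM=4 aaeeGgMm=8 aaeeGgmm=4 aaeeggMM=2 aaeeggMm=4 aaeeggmm=2
AaeeGGMM hits 2/256; gcd=2; 2÷2/256÷2 = 1/128

P(AaeeGGMM) = 1/128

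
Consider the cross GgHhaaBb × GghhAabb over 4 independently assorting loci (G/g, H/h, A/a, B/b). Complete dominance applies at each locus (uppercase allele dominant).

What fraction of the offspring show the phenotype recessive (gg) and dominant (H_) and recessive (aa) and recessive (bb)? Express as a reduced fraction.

P(gg H_ aa bb) = 1/32

GgHhaaBb gametes: GHaB×2, GHab×2, GhaB×2, Ghab×2, gHaB×2, gHab×2, ghaB×2, ghab×2
GghhAabb gametes: GhAb×4, Ghab×4, ghAb×4, ghab×4
GgHhaaBb×GghhAabb grid (16·16=256): GGHhAaBb=8 GGHhAabb=8 GGHhaaBb=8 GGHhaabb=8 GGhhAaBb=8 GGhhAabb=8 GGhhaaBb=8 GGhhaabb=8 GgHhAaBb=16 GgHhAabb=16 GgHhaaBb=16 GgHhaabb=16 GghhAaBb=16 GghhAabb=16 GghhaaBb=16 Gghhaabb=16 ggHhAaBb=8 ggHhAabb=8 ggHhaaBb=8 ggHhaabb=8 gghhAaBb=8 gghhAabb=8 gghhaaBb=8 gghhaabb=8
gg H_ aa bb hits 8/256; gcd=8; 8÷8/256÷8 = 1/32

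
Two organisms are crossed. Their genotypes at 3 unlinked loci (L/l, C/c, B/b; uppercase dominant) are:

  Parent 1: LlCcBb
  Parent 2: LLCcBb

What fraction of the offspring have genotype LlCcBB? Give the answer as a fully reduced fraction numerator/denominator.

P(LlCcBB) = 1/16

LlCcBb gametes: LCB×1, LCb×1, LcB×1, Lcb×1, lCB×1, lCb×1, lcB×1, lcb×1
LLCcBb gametes: LCB×2, LCb×2, LcB×2, Lcb×2
LlCcBb×LLCcBb grid (8·8=64): LLCCBB=2 LLCCBb=4 LLCCbb=2 LLCcBB=4 LLCcBb=8 LLCcbb=4 LLccBB=2 LLccBb=4 LLccbb=2 LlCCBB=2 LlCCBb=4 LlCCbb=2 LlCcBB=4 LlCcBb=8 LlCcbb=4 LlccBB=2 LlccBb=4 Llccbb=2
LlCcBB hits 4/64; gcd=4; 4÷4/64÷4 = 1/16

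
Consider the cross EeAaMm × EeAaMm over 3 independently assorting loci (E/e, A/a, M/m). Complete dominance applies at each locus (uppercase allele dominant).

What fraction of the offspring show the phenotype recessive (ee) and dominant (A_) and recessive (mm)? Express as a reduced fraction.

EeAaMm gametes: EAM×1, EAm×1, EaM×1, Eam×1, eAM×1, eAm×1, eaM×1, eam×1
EeAaMm gametes: EAM×1, EAm×1, EaM×1, Eam×1, eAM×1, eAm×1, eaM×1, eam×1
EeAaMm×EeAaMm grid (8·8=64): EEAAMM=1 EEAAMm=2 EEAAmm=1 EEAaMM=2 EEAaMm=4 EEAamm=2 EEaaMM=1 EEaaMm=2 EEaamm=1 EeAAMM=2 EeAAMm=4 EeAAmm=2 EeAaMM=4 EeAaMm=8 EeAamm=4 EeaaMM=2 EeaaMm=4 Eeaamm=2 eeAAMM=1 eeAAMm=2 eeAAmm=1 eeAaMM=2 eeAaMm=4 eeAamm=2 eeaaMM=1 eeaaMm=2 eeaamm=1
ee A_ mm hits 3/64; gcd=1; 3÷1/64÷1 = 3/64

P(ee A_ mm) = 3/64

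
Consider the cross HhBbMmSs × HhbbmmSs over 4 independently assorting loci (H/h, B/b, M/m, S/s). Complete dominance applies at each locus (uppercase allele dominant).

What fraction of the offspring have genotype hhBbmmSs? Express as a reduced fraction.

P(hhBbmmSs) = 1/32

HhBbMmSs gametes: HBMS×1, HBMs×1, HBmS×1, HBms×1, HbMS×1, HbMs×1, HbmS×1, Hbms×1, hBMS×1, hBMs×1, hBmS×1, hBms×1, hbMS×1, hbMs×1, hbmS×1, hbms×1
HhbbmmSs gametes: HbmS×4, Hbms×4, hbmS×4, hbms×4
HhBbMmSs×HhbbmmSs grid (16·16=256): HHBbMmSS=4 HHBbMmSs=8 HHBbMmss=4 HHBbmmSS=4 HHBbmmSs=8 HHBbmmss=4 HHbbMmSS=4 HHbbMmSs=8 HHbbMmss=4 HHbbmmSS=4 HHbbmmSs=8 HHbbmmss=4 HhBbMmSS=8 HhBbMmSs=16 HhBbMmss=8 HhBbmmSS=8 HhBbmmSs=16 HhBbmmss=8 HhbbMmSS=8 HhbbMmSs=16 HhbbMmss=8 HhbbmmSS=8 HhbbmmSs=16 Hhbbmmss=8 hhBbMmSS=4 hhBbMmSs=8 hhBbMmss=4 hhBbmmSS=4 hhBbmmSs=8 hhBbmmss=4 hhbbMmSS=4 hhbbMmSs=8 hhbbMmss=4 hhbbmmSS=4 hhbbmmSs=8 hhbbmmss=4
hhBbmmSs hits 8/256; gcd=8; 8÷8/256÷8 = 1/32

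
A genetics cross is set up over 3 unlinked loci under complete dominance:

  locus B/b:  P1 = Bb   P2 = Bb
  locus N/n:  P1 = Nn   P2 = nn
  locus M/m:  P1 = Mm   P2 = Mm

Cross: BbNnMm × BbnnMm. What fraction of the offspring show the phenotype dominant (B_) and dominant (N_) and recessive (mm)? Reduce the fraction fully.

BbNnMm gametes: BNM×1, BNm×1, BnM×1, Bnm×1, bNM×1, bNm×1, bnM×1, bnm×1
BbnnMm gametes: BnM×2, Bnm×2, bnM×2, bnm×2
BbNnMm×BbnnMm grid (8·8=64): BBNnMM=2 BBNnMm=4 BBNnmm=2 BBnnMM=2 BBnnMm=4 BBnnmm=2 BbNnMM=4 BbNnMm=8 BbNnmm=4 BbnnMM=4 BbnnMm=8 Bbnnmm=4 bbNnMM=2 bbNnMm=4 bbNnmm=2 bbnnMM=2 bbnnMm=4 bbnnmm=2
B_ N_ mm hits 6/64; gcd=2; 6÷2/64÷2 = 3/32

P(B_ N_ mm) = 3/32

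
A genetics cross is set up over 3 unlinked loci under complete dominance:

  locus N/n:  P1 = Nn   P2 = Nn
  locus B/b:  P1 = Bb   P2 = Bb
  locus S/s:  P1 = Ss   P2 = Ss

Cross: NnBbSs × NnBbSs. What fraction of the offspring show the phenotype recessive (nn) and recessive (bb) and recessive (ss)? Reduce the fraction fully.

P(nn bb ss) = 1/64

NnBbSs gametes: NBS×1, NBs×1, NbS×1, Nbs×1, nBS×1, nBs×1, nbS×1, nbs×1
NnBbSs gametes: NBS×1, NBs×1, NbS×1, Nbs×1, nBS×1, nBs×1, nbS×1, nbs×1
NnBbSs×NnBbSs grid (8·8=64): NNBBSS=1 NNBBSs=2 NNBBss=1 NNBbSS=2 NNBbSs=4 NNBbss=2 NNbbSS=1 NNbbSs=2 NNbbss=1 NnBBSS=2 NnBBSs=4 NnBBss=2 NnBbSS=4 NnBbSs=8 NnBbss=4 NnbbSS=2 NnbbSs=4 Nnbbss=2 nnBBSS=1 nnBBSs=2 nnBBss=1 nnBbSS=2 nnBbSs=4 nnBbss=2 nnbbSS=1 nnbbSs=2 nnbbss=1
nn bb ss hits 1/64; gcd=1; 1÷1/64÷1 = 1/64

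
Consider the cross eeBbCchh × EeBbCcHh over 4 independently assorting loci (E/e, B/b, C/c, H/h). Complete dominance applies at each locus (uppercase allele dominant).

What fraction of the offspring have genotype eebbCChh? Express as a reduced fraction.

eeBbCchh gametes: eBCh×4, eBch×4, ebCh×4, ebch×4
EeBbCcHh gametes: EBCH×1, EBCh×1, EBcH×1, EBch×1, EbCH×1, EbCh×1, EbcH×1, Ebch×1, eBCH×1, eBCh×1, eBcH×1, eBch×1, ebCH×1, ebCh×1, ebcH×1, ebch×1
eeBbCchh×EeBbCcHh grid (16·16=256): EeBBCCHh=4 EeBBCChh=4 EeBBCcHh=8 EeBBCchh=8 EeBBccHh=4 EeBBcchh=4 EeBbCCHh=8 EeBbCChh=8 EeBbCcHh=16 EeBbCchh=16 EeBbccHh=8 EeBbcchh=8 EebbCCHh=4 EebbCChh=4 EebbCcHh=8 EebbCchh=8 EebbccHh=4 Eebbcchh=4 eeBBCCHh=4 eeBBCChh=4 eeBBCcHh=8 eeBBCchh=8 eeBBccHh=4 eeBBcchh=4 eeBbCCHh=8 eeBbCChh=8 eeBbCcHh=16 eeBbCchh=16 eeBbccHh=8 eeBbcchh=8 eebbCCHh=4 eebbCChh=4 eebbCcHh=8 eebbCchh=8 eebbccHh=4 eebbcchh=4
eebbCChh hits 4/256; gcd=4; 4÷4/256÷4 = 1/64

P(eebbCChh) = 1/64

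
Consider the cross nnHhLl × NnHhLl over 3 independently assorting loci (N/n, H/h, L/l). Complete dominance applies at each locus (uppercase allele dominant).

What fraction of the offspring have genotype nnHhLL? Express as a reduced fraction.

P(nnHhLL) = 1/16

nnHhLl gametes: nHL×2, nHl×2, nhL×2, nhl×2
NnHhLl gametes: NHL×1, NHl×1, NhL×1, Nhl×1, nHL×1, nHl×1, nhL×1, nhl×1
nnHhLl×NnHhLl grid (8·8=64): NnHHLL=2 NnHHLl=4 NnHHll=2 NnHhLL=4 NnHhLl=8 NnHhll=4 NnhhLL=2 NnhhLl=4 Nnhhll=2 nnHHLL=2 nnHHLl=4 nnHHll=2 nnHhLL=4 nnHhLl=8 nnHhll=4 nnhhLL=2 nnhhLl=4 nnhhll=2
nnHhLL hits 4/64; gcd=4; 4÷4/64÷4 = 1/16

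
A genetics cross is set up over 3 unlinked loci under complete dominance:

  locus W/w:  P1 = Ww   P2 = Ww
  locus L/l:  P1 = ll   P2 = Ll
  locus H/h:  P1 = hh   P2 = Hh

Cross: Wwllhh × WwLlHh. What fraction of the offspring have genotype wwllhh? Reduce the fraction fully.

P(wwllhh) = 1/16

Wwllhh gametes: Wlh×4, wlh×4
WwLlHh gametes: WLH×1, WLh×1, WlH×1, Wlh×1, wLH×1, wLh×1, wlH×1, wlh×1
Wwllhh×WwLlHh grid (8·8=64): WWLlHh=4 WWLlhh=4 WWllHh=4 WWllhh=4 WwLlHh=8 WwLlhh=8 WwllHh=8 Wwllhh=8 wwLlHh=4 wwLlhh=4 wwllHh=4 wwllhh=4
wwllhh hits 4/64; gcd=4; 4÷4/64÷4 = 1/16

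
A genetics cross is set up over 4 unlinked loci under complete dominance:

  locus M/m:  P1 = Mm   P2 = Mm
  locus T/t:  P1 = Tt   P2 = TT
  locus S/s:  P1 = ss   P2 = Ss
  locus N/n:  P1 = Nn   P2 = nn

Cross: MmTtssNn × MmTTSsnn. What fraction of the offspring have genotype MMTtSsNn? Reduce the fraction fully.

MmTtssNn gametes: MTsN×2, MTsn×2, MtsN×2, Mtsn×2, mTsN×2, mTsn×2, mtsN×2, mtsn×2
MmTTSsnn gametes: MTSn×4, MTsn×4, mTSn×4, mTsn×4
MmTtssNn×MmTTSsnn grid (16·16=256): MMTTSsNn=8 MMTTSsnn=8 MMTTssNn=8 MMTTssnn=8 MMTtSsNn=8 MMTtSsnn=8 MMTtssNn=8 MMTtssnn=8 MmTTSsNn=16 MmTTSsnn=16 MmTTssNn=16 MmTTssnn=16 MmTtSsNn=16 MmTtSsnn=16 MmTtssNn=16 MmTtssnn=16 mmTTSsNn=8 mmTTSsnn=8 mmTTssNn=8 mmTTssnn=8 mmTtSsNn=8 mmTtSsnn=8 mmTtssNn=8 mmTtssnn=8
MMTtSsNn hits 8/256; gcd=8; 8÷8/256÷8 = 1/32

P(MMTtSsNn) = 1/32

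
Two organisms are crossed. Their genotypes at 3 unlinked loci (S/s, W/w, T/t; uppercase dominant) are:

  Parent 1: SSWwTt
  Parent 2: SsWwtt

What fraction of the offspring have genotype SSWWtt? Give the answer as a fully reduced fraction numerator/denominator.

SSWwTt gametes: SWT×2, SWt×2, SwT×2, Swt×2
SsWwtt gametes: SWt×2, Swt×2, sWt×2, swt×2
SSWwTt×SsWwtt grid (8·8=64): SSWWTt=4 SSWWtt=4 SSWwTt=8 SSWwtt=8 SSwwTt=4 SSwwtt=4 SsWWTt=4 SsWWtt=4 SsWwTt=8 SsWwtt=8 SswwTt=4 Sswwtt=4
SSWWtt hits 4/64; gcd=4; 4÷4/64÷4 = 1/16

P(SSWWtt) = 1/16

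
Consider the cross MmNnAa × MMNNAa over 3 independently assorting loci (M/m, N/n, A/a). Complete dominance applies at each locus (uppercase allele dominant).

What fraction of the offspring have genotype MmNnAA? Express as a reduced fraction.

P(MmNnAA) = 1/16

MmNnAa gametes: MNA×1, MNa×1, MnA×1, Mna×1, mNA×1, mNa×1, mnA×1, mna×1
MMNNAa gametes: MNA×4, MNa×4
MmNnAa×MMNNAa grid (8·8=64): MMNNAA=4 MMNNAa=8 MMNNaa=4 MMNnAA=4 MMNnAa=8 MMNnaa=4 MmNNAA=4 MmNNAa=8 MmNNaa=4 MmNnAA=4 MmNnAa=8 MmNnaa=4
MmNnAA hits 4/64; gcd=4; 4÷4/64÷4 = 1/16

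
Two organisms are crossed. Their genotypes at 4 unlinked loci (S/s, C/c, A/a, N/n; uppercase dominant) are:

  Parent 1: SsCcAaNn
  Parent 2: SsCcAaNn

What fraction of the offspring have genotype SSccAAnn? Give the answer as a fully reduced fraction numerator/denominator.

P(SSccAAnn) = 1/256

SsCcAaNn gametes: SCAN×1, SCAn×1, SCaN×1, SCan×1, ScAN×1, ScAn×1, ScaN×1, Scan×1, sCAN×1, sCAn×1, sCaN×1, sCan×1, scAN×1, scAn×1, scaN×1, scan×1
SsCcAaNn gametes: SCAN×1, SCAn×1, SCaN×1, SCan×1, ScAN×1, ScAn×1, ScaN×1, Scan×1, sCAN×1, sCAn×1, sCaN×1, sCan×1, scAN×1, scAn×1, scaN×1, scan×1
SsCcAaNn×SsCcAaNn grid (16·16=256): SSCCAANN=1 SSCCAANn=2 SSCCAAnn=1 SSCCAaNN=2 SSCCAaNn=4 SSCCAann=2 SSCCaaNN=1 SSCCaaNn=2 SSCCaann=1 SSCcAANN=2 SSCcAANn=4 SSCcAAnn=2 SSCcAaNN=4 SSCcAaNn=8 SSCcAann=4 SSCcaaNN=2 SSCcaaNn=4 SSCcaann=2 SSccAANN=1 SSccAANn=2 SSccAAnn=1 SSccAaNN=2 SSccAaNn=4 SSccAann=2 SSccaaNN=1 SSccaaNn=2 SSccaann=1 SsCCAANN=2 SsCCAANn=4 SsCCAAnn=2 SsCCAaNN=4 SsCCAaNn=8 SsCCAann=4 SsCCaaNN=2 SsCCaaNn=4 SsCCaann=2 SsCcAANN=4 SsCcAANn=8 SsCcAAnn=4 SsCcAaNN=8 SsCcAaNn=16 SsCcAann=8 SsCcaaNN=4 SsCcaaNn=8 SsCcaann=4 SsccAANN=2 SsccAANn=4 SsccAAnn=2 SsccAaNN=4 SsccAaNn=8 SsccAann=4 SsccaaNN=2 SsccaaNn=4 Ssccaann=2 ssCCAANN=1 ssCCAANn=2 ssCCAAnn=1 ssCCAaNN=2 ssCCAaNn=4 ssCCAann=2 ssCCaaNN=1 ssCCaaNn=2 ssCCaann=1 ssCcAANN=2 ssCcAANn=4 ssCcAAnn=2 ssCcAaNN=4 ssCcAaNn=8 ssCcAann=4 ssCcaaNN=2 ssCcaaNn=4 ssCcaann=2 ssccAANN=1 ssccAANn=2 ssccAAnn=1 ssccAaNN=2 ssccAaNn=4 ssccAann=2 ssccaaNN=1 ssccaaNn=2 ssccaann=1
SSccAAnn hits 1/256; gcd=1; 1÷1/256÷1 = 1/256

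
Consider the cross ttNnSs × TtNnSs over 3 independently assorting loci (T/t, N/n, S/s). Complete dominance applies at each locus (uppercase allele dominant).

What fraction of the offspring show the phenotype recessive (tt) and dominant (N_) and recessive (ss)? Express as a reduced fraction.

P(tt N_ ss) = 3/32

ttNnSs gametes: tNS×2, tNs×2, tnS×2, tns×2
TtNnSs gametes: TNS×1, TNs×1, TnS×1, Tns×1, tNS×1, tNs×1, tnS×1, tns×1
ttNnSs×TtNnSs grid (8·8=64): TtNNSS=2 TtNNSs=4 TtNNss=2 TtNnSS=4 TtNnSs=8 TtNnss=4 TtnnSS=2 TtnnSs=4 Ttnnss=2 ttNNSS=2 ttNNSs=4 ttNNss=2 ttNnSS=4 ttNnSs=8 ttNnss=4 ttnnSS=2 ttnnSs=4 ttnnss=2
tt N_ ss hits 6/64; gcd=2; 6÷2/64÷2 = 3/32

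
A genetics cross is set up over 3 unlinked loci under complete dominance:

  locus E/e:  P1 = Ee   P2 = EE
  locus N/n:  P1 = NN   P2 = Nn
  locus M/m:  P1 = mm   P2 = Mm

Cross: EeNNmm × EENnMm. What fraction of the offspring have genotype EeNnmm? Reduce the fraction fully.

P(EeNnmm) = 1/8

EeNNmm gametes: ENm×4, eNm×4
EENnMm gametes: ENM×2, ENm×2, EnM×2, Enm×2
EeNNmm×EENnMm grid (8·8=64): EENNMm=8 EENNmm=8 EENnMm=8 EENnmm=8 EeNNMm=8 EeNNmm=8 EeNnMm=8 EeNnmm=8
EeNnmm hits 8/64; gcd=8; 8÷8/64÷8 = 1/8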